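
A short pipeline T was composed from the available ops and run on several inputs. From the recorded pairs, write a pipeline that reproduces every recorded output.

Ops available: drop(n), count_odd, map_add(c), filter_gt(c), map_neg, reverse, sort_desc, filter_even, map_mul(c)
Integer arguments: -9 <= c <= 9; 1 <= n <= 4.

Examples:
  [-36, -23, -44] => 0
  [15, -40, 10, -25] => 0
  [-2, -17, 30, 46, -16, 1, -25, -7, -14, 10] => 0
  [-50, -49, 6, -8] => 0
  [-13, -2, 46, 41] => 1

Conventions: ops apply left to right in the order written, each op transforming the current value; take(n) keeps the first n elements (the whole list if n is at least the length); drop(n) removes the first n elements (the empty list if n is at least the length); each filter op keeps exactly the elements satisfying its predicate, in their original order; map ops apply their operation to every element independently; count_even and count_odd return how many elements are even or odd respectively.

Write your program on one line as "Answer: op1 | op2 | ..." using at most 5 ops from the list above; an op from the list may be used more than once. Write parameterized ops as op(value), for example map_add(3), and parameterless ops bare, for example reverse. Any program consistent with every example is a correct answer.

drop(3) | filter_gt(8) | map_neg | count_odd

Check, running the answer program on each example:
  [-36, -23, -44] -> [] -> [] -> [] -> 0
  [15, -40, 10, -25] -> [-25] -> [] -> [] -> 0
  [-2, -17, 30, 46, -16, 1, -25, -7, -14, 10] -> [46, -16, 1, -25, -7, -14, 10] -> [46, 10] -> [-46, -10] -> 0
  [-50, -49, 6, -8] -> [-8] -> [] -> [] -> 0
  [-13, -2, 46, 41] -> [41] -> [41] -> [-41] -> 1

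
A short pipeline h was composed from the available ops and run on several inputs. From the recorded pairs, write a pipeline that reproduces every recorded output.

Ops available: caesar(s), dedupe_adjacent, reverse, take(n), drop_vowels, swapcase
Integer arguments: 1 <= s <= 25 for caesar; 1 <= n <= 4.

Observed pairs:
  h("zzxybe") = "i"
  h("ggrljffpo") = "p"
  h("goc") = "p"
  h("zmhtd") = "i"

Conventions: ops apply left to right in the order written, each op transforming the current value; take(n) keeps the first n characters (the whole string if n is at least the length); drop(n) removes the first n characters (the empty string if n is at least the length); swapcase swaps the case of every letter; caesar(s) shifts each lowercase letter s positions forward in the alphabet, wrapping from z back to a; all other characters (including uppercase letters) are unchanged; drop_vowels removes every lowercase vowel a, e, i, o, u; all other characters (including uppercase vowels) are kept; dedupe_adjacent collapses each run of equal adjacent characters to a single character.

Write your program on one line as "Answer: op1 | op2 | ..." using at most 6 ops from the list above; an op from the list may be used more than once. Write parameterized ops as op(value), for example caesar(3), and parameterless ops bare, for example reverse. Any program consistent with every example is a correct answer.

dedupe_adjacent | drop_vowels | reverse | caesar(9) | reverse | take(1)

Check, running the answer program on each example:
  "zzxybe" -> "zxybe" -> "zxyb" -> "byxz" -> "khgi" -> "ighk" -> "i"
  "ggrljffpo" -> "grljfpo" -> "grljfp" -> "pfjlrg" -> "yosuap" -> "pausoy" -> "p"
  "goc" -> "goc" -> "gc" -> "cg" -> "lp" -> "pl" -> "p"
  "zmhtd" -> "zmhtd" -> "zmhtd" -> "dthmz" -> "mcqvi" -> "ivqcm" -> "i"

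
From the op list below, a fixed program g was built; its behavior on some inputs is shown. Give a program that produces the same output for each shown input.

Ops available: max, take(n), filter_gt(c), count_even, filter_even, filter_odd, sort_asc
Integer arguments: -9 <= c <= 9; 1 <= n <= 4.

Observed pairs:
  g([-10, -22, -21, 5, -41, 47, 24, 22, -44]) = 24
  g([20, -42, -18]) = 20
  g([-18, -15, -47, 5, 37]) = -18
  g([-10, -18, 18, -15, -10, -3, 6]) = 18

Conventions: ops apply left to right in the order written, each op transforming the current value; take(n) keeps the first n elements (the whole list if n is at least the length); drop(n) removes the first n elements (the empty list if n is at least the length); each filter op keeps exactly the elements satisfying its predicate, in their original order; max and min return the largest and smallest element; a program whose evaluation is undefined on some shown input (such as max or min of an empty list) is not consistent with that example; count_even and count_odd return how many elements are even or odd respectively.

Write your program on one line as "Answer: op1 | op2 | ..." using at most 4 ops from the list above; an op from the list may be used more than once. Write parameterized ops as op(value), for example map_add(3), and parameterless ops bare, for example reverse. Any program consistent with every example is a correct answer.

sort_asc | filter_even | max

Check, running the answer program on each example:
  [-10, -22, -21, 5, -41, 47, 24, 22, -44] -> [-44, -41, -22, -21, -10, 5, 22, 24, 47] -> [-44, -22, -10, 22, 24] -> 24
  [20, -42, -18] -> [-42, -18, 20] -> [-42, -18, 20] -> 20
  [-18, -15, -47, 5, 37] -> [-47, -18, -15, 5, 37] -> [-18] -> -18
  [-10, -18, 18, -15, -10, -3, 6] -> [-18, -15, -10, -10, -3, 6, 18] -> [-18, -10, -10, 6, 18] -> 18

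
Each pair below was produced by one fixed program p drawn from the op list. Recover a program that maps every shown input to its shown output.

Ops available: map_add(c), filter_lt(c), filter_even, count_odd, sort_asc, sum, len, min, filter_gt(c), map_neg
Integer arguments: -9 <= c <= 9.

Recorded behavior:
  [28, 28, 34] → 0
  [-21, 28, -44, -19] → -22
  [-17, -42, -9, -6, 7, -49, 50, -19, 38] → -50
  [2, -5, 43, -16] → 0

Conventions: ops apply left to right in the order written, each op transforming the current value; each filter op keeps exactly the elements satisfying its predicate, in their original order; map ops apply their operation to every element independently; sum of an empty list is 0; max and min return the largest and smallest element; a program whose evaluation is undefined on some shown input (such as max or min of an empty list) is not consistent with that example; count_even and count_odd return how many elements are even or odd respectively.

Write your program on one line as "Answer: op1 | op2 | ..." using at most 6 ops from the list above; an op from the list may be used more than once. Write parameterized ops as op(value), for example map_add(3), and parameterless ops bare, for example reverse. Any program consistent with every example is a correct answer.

map_add(9) | filter_lt(-9) | sort_asc | filter_even | sum

Check, running the answer program on each example:
  [28, 28, 34] -> [37, 37, 43] -> [] -> [] -> [] -> 0
  [-21, 28, -44, -19] -> [-12, 37, -35, -10] -> [-12, -35, -10] -> [-35, -12, -10] -> [-12, -10] -> -22
  [-17, -42, -9, -6, 7, -49, 50, -19, 38] -> [-8, -33, 0, 3, 16, -40, 59, -10, 47] -> [-33, -40, -10] -> [-40, -33, -10] -> [-40, -10] -> -50
  [2, -5, 43, -16] -> [11, 4, 52, -7] -> [] -> [] -> [] -> 0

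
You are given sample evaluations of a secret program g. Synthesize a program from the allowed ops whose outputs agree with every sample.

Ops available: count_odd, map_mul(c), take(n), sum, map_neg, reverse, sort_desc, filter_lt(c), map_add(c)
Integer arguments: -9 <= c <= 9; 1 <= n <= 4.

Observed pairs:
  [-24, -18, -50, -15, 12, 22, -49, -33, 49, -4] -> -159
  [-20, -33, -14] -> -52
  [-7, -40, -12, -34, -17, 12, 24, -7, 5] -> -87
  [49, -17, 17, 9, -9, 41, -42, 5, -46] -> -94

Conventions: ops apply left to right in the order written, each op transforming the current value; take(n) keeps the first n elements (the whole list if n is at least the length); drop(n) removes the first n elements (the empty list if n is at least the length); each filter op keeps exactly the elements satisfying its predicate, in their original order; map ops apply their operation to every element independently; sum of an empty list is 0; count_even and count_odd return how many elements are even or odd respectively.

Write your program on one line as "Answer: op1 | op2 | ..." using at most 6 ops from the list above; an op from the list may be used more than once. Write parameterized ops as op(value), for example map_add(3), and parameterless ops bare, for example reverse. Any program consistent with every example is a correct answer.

filter_lt(3) | reverse | filter_lt(-4) | map_add(5) | sum

Check, running the answer program on each example:
  [-24, -18, -50, -15, 12, 22, -49, -33, 49, -4] -> [-24, -18, -50, -15, -49, -33, -4] -> [-4, -33, -49, -15, -50, -18, -24] -> [-33, -49, -15, -50, -18, -24] -> [-28, -44, -10, -45, -13, -19] -> -159
  [-20, -33, -14] -> [-20, -33, -14] -> [-14, -33, -20] -> [-14, -33, -20] -> [-9, -28, -15] -> -52
  [-7, -40, -12, -34, -17, 12, 24, -7, 5] -> [-7, -40, -12, -34, -17, -7] -> [-7, -17, -34, -12, -40, -7] -> [-7, -17, -34, -12, -40, -7] -> [-2, -12, -29, -7, -35, -2] -> -87
  [49, -17, 17, 9, -9, 41, -42, 5, -46] -> [-17, -9, -42, -46] -> [-46, -42, -9, -17] -> [-46, -42, -9, -17] -> [-41, -37, -4, -12] -> -94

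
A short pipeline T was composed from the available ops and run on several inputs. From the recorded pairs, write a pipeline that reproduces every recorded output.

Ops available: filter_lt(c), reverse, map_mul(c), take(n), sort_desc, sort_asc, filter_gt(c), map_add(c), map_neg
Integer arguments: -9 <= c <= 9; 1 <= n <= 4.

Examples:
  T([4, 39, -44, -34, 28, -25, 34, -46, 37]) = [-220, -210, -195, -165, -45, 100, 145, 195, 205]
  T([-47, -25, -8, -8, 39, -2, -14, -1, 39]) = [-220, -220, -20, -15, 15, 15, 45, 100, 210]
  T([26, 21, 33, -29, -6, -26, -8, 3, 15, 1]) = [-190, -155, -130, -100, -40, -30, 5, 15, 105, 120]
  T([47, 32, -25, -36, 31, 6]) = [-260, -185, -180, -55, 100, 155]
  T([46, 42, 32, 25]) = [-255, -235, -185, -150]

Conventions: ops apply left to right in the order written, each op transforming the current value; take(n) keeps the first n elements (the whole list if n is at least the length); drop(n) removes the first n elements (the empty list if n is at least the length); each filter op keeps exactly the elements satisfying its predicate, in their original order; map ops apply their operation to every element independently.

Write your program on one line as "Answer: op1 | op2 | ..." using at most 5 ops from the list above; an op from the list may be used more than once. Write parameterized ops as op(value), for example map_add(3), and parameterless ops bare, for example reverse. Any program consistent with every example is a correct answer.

map_add(-1) | sort_asc | map_add(6) | map_mul(-5) | reverse

Check, running the answer program on each example:
  [4, 39, -44, -34, 28, -25, 34, -46, 37] -> [3, 38, -45, -35, 27, -26, 33, -47, 36] -> [-47, -45, -35, -26, 3, 27, 33, 36, 38] -> [-41, -39, -29, -20, 9, 33, 39, 42, 44] -> [205, 195, 145, 100, -45, -165, -195, -210, -220] -> [-220, -210, -195, -165, -45, 100, 145, 195, 205]
  [-47, -25, -8, -8, 39, -2, -14, -1, 39] -> [-48, -26, -9, -9, 38, -3, -15, -2, 38] -> [-48, -26, -15, -9, -9, -3, -2, 38, 38] -> [-42, -20, -9, -3, -3, 3, 4, 44, 44] -> [210, 100, 45, 15, 15, -15, -20, -220, -220] -> [-220, -220, -20, -15, 15, 15, 45, 100, 210]
  [26, 21, 33, -29, -6, -26, -8, 3, 15, 1] -> [25, 20, 32, -30, -7, -27, -9, 2, 14, 0] -> [-30, -27, -9, -7, 0, 2, 14, 20, 25, 32] -> [-24, -21, -3, -1, 6, 8, 20, 26, 31, 38] -> [120, 105, 15, 5, -30, -40, -100, -130, -155, -190] -> [-190, -155, -130, -100, -40, -30, 5, 15, 105, 120]
  [47, 32, -25, -36, 31, 6] -> [46, 31, -26, -37, 30, 5] -> [-37, -26, 5, 30, 31, 46] -> [-31, -20, 11, 36, 37, 52] -> [155, 100, -55, -180, -185, -260] -> [-260, -185, -180, -55, 100, 155]
  [46, 42, 32, 25] -> [45, 41, 31, 24] -> [24, 31, 41, 45] -> [30, 37, 47, 51] -> [-150, -185, -235, -255] -> [-255, -235, -185, -150]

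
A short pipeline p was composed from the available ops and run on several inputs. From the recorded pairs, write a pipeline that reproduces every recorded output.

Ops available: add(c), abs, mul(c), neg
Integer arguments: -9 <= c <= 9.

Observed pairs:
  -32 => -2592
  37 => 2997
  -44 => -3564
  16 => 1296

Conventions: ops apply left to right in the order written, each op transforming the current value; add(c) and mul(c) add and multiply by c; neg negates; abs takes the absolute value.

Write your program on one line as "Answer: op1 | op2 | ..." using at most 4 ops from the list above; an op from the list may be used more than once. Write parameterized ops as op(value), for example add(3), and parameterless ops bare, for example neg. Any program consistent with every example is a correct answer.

neg | mul(9) | mul(-9)

Check, running the answer program on each example:
  -32 -> 32 -> 288 -> -2592
  37 -> -37 -> -333 -> 2997
  -44 -> 44 -> 396 -> -3564
  16 -> -16 -> -144 -> 1296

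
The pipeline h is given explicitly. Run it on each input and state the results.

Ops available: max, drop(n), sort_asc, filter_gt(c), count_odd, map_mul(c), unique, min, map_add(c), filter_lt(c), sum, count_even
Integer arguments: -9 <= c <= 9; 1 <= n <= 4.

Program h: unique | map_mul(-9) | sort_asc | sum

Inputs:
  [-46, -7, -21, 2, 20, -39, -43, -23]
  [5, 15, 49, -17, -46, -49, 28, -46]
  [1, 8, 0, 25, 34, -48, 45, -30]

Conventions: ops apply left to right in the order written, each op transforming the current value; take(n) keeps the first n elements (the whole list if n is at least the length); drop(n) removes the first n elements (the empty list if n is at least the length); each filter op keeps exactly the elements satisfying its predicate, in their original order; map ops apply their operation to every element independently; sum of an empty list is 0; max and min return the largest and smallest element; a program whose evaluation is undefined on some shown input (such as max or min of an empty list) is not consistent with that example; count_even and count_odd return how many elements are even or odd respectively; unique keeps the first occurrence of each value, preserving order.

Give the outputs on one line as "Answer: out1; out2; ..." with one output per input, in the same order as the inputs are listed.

Execution, op by op:
  [-46, -7, -21, 2, 20, -39, -43, -23] -> [-46, -7, -21, 2, 20, -39, -43, -23] -> [414, 63, 189, -18, -180, 351, 387, 207] -> [-180, -18, 63, 189, 207, 351, 387, 414] -> 1413
  [5, 15, 49, -17, -46, -49, 28, -46] -> [5, 15, 49, -17, -46, -49, 28] -> [-45, -135, -441, 153, 414, 441, -252] -> [-441, -252, -135, -45, 153, 414, 441] -> 135
  [1, 8, 0, 25, 34, -48, 45, -30] -> [1, 8, 0, 25, 34, -48, 45, -30] -> [-9, -72, 0, -225, -306, 432, -405, 270] -> [-405, -306, -225, -72, -9, 0, 270, 432] -> -315

1413; 135; -315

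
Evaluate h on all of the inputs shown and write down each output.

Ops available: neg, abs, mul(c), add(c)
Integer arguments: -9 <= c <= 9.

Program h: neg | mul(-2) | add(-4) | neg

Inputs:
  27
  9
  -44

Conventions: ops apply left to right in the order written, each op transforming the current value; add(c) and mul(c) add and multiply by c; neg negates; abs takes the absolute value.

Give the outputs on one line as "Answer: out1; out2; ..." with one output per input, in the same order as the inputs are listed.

Execution, op by op:
  27 -> -27 -> 54 -> 50 -> -50
  9 -> -9 -> 18 -> 14 -> -14
  -44 -> 44 -> -88 -> -92 -> 92

-50; -14; 92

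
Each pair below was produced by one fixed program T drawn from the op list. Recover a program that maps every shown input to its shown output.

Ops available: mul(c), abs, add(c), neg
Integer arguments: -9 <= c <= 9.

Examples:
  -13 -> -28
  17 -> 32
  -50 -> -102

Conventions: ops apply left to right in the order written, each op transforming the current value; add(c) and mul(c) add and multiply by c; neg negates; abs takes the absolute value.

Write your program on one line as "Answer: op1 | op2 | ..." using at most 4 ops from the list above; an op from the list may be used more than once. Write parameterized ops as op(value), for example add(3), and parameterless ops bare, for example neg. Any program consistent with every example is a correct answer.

mul(-2) | add(2) | neg

Check, running the answer program on each example:
  -13 -> 26 -> 28 -> -28
  17 -> -34 -> -32 -> 32
  -50 -> 100 -> 102 -> -102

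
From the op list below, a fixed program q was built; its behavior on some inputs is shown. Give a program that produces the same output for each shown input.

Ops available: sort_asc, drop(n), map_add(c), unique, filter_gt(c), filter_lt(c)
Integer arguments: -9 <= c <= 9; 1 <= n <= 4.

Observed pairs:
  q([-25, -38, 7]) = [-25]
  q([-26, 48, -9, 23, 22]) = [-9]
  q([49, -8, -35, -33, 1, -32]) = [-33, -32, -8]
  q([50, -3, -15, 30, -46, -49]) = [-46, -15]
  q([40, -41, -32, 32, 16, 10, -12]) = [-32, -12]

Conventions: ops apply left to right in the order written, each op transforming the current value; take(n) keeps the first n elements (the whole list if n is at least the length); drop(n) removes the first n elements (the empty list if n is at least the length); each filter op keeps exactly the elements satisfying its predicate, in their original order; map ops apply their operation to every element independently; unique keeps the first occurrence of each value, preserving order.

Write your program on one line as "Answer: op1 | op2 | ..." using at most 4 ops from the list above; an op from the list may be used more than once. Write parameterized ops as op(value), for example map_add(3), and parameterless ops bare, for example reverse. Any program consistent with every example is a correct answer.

sort_asc | filter_lt(8) | filter_lt(-3) | drop(1)

Check, running the answer program on each example:
  [-25, -38, 7] -> [-38, -25, 7] -> [-38, -25, 7] -> [-38, -25] -> [-25]
  [-26, 48, -9, 23, 22] -> [-26, -9, 22, 23, 48] -> [-26, -9] -> [-26, -9] -> [-9]
  [49, -8, -35, -33, 1, -32] -> [-35, -33, -32, -8, 1, 49] -> [-35, -33, -32, -8, 1] -> [-35, -33, -32, -8] -> [-33, -32, -8]
  [50, -3, -15, 30, -46, -49] -> [-49, -46, -15, -3, 30, 50] -> [-49, -46, -15, -3] -> [-49, -46, -15] -> [-46, -15]
  [40, -41, -32, 32, 16, 10, -12] -> [-41, -32, -12, 10, 16, 32, 40] -> [-41, -32, -12] -> [-41, -32, -12] -> [-32, -12]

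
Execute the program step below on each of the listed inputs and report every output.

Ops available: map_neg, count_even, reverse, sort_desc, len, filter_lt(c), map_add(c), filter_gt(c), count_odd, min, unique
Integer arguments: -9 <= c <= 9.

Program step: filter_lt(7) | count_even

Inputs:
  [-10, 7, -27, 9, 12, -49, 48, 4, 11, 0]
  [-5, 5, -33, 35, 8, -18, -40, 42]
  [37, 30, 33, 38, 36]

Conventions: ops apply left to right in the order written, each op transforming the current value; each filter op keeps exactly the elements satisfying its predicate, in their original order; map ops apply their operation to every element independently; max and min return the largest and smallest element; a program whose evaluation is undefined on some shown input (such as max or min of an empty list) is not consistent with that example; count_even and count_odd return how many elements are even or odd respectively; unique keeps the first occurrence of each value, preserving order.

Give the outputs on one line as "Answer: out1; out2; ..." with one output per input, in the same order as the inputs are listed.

Execution, op by op:
  [-10, 7, -27, 9, 12, -49, 48, 4, 11, 0] -> [-10, -27, -49, 4, 0] -> 3
  [-5, 5, -33, 35, 8, -18, -40, 42] -> [-5, 5, -33, -18, -40] -> 2
  [37, 30, 33, 38, 36] -> [] -> 0

3; 2; 0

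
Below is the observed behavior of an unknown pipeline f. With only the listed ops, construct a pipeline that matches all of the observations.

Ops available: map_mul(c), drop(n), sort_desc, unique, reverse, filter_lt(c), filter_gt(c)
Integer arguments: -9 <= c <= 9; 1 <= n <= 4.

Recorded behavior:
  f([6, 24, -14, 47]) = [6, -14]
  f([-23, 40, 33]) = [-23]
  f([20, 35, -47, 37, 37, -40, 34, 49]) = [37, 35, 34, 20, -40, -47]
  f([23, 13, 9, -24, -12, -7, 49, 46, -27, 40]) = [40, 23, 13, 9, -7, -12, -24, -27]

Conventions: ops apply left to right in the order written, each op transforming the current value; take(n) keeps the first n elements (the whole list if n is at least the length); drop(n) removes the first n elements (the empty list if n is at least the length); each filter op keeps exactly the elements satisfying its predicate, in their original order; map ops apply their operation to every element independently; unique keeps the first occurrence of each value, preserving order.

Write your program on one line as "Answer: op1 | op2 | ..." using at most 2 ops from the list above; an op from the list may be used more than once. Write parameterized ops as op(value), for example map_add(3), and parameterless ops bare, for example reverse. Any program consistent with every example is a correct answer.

sort_desc | drop(2)

Check, running the answer program on each example:
  [6, 24, -14, 47] -> [47, 24, 6, -14] -> [6, -14]
  [-23, 40, 33] -> [40, 33, -23] -> [-23]
  [20, 35, -47, 37, 37, -40, 34, 49] -> [49, 37, 37, 35, 34, 20, -40, -47] -> [37, 35, 34, 20, -40, -47]
  [23, 13, 9, -24, -12, -7, 49, 46, -27, 40] -> [49, 46, 40, 23, 13, 9, -7, -12, -24, -27] -> [40, 23, 13, 9, -7, -12, -24, -27]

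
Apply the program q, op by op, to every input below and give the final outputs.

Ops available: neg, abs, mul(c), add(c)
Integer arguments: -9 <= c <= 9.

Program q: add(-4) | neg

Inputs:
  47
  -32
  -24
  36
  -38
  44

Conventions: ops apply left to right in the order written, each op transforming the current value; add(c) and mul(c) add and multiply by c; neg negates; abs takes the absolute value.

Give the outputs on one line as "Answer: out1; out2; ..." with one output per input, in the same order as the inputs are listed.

-43; 36; 28; -32; 42; -40

Execution, op by op:
  47 -> 43 -> -43
  -32 -> -36 -> 36
  -24 -> -28 -> 28
  36 -> 32 -> -32
  -38 -> -42 -> 42
  44 -> 40 -> -40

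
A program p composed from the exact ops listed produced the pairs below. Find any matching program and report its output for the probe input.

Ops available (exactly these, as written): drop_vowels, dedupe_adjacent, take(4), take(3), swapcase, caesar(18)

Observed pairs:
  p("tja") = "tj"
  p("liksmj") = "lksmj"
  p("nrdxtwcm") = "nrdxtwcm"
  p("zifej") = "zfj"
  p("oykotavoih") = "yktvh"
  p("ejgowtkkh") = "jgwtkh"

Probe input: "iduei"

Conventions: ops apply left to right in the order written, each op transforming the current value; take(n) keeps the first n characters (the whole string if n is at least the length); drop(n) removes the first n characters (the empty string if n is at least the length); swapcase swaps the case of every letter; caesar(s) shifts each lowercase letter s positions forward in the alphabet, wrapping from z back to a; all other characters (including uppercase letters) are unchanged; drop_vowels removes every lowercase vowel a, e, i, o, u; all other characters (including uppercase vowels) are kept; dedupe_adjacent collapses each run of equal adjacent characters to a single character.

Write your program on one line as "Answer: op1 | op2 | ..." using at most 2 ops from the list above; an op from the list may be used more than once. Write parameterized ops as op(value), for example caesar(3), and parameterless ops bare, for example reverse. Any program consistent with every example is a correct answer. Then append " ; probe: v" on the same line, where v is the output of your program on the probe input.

drop_vowels | dedupe_adjacent ; probe: "d"

Check, running the answer program on each example:
  "tja" -> "tj" -> "tj"
  "liksmj" -> "lksmj" -> "lksmj"
  "nrdxtwcm" -> "nrdxtwcm" -> "nrdxtwcm"
  "zifej" -> "zfj" -> "zfj"
  "oykotavoih" -> "yktvh" -> "yktvh"
  "ejgowtkkh" -> "jgwtkkh" -> "jgwtkh"
  probe: "iduei" -> "d" -> "d"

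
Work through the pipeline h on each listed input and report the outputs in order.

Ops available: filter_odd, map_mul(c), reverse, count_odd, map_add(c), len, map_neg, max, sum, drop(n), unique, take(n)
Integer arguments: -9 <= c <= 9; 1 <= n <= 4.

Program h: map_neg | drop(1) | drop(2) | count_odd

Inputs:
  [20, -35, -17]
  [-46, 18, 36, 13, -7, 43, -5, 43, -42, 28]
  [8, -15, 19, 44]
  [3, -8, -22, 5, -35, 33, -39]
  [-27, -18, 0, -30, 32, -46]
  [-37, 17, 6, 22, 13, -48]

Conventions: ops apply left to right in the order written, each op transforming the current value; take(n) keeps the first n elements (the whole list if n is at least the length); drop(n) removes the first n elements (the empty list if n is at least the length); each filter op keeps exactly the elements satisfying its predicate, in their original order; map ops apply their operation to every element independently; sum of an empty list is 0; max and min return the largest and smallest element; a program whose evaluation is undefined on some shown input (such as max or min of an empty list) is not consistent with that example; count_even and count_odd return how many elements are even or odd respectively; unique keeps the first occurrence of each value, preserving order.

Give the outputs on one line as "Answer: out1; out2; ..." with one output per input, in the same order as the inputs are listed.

0; 5; 0; 4; 0; 1

Execution, op by op:
  [20, -35, -17] -> [-20, 35, 17] -> [35, 17] -> [] -> 0
  [-46, 18, 36, 13, -7, 43, -5, 43, -42, 28] -> [46, -18, -36, -13, 7, -43, 5, -43, 42, -28] -> [-18, -36, -13, 7, -43, 5, -43, 42, -28] -> [-13, 7, -43, 5, -43, 42, -28] -> 5
  [8, -15, 19, 44] -> [-8, 15, -19, -44] -> [15, -19, -44] -> [-44] -> 0
  [3, -8, -22, 5, -35, 33, -39] -> [-3, 8, 22, -5, 35, -33, 39] -> [8, 22, -5, 35, -33, 39] -> [-5, 35, -33, 39] -> 4
  [-27, -18, 0, -30, 32, -46] -> [27, 18, 0, 30, -32, 46] -> [18, 0, 30, -32, 46] -> [30, -32, 46] -> 0
  [-37, 17, 6, 22, 13, -48] -> [37, -17, -6, -22, -13, 48] -> [-17, -6, -22, -13, 48] -> [-22, -13, 48] -> 1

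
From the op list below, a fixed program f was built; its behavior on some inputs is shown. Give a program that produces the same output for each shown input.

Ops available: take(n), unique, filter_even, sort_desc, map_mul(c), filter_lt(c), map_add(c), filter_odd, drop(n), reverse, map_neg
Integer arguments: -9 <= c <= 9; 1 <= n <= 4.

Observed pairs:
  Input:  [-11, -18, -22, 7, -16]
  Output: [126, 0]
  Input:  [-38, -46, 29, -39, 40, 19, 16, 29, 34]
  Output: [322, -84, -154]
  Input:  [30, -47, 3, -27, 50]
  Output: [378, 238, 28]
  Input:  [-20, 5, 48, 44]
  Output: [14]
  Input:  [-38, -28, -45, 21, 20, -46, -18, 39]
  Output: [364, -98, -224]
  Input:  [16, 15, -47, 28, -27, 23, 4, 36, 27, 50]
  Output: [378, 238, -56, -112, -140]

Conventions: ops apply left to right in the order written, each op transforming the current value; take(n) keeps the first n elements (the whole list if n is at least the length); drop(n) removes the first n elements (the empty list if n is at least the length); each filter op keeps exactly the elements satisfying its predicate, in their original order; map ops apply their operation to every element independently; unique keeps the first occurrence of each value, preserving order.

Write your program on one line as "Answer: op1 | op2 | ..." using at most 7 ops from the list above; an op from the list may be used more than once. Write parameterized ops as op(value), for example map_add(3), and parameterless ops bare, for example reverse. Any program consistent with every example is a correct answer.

filter_odd | map_add(-7) | sort_desc | map_mul(-7) | reverse | unique

Check, running the answer program on each example:
  [-11, -18, -22, 7, -16] -> [-11, 7] -> [-18, 0] -> [0, -18] -> [0, 126] -> [126, 0] -> [126, 0]
  [-38, -46, 29, -39, 40, 19, 16, 29, 34] -> [29, -39, 19, 29] -> [22, -46, 12, 22] -> [22, 22, 12, -46] -> [-154, -154, -84, 322] -> [322, -84, -154, -154] -> [322, -84, -154]
  [30, -47, 3, -27, 50] -> [-47, 3, -27] -> [-54, -4, -34] -> [-4, -34, -54] -> [28, 238, 378] -> [378, 238, 28] -> [378, 238, 28]
  [-20, 5, 48, 44] -> [5] -> [-2] -> [-2] -> [14] -> [14] -> [14]
  [-38, -28, -45, 21, 20, -46, -18, 39] -> [-45, 21, 39] -> [-52, 14, 32] -> [32, 14, -52] -> [-224, -98, 364] -> [364, -98, -224] -> [364, -98, -224]
  [16, 15, -47, 28, -27, 23, 4, 36, 27, 50] -> [15, -47, -27, 23, 27] -> [8, -54, -34, 16, 20] -> [20, 16, 8, -34, -54] -> [-140, -112, -56, 238, 378] -> [378, 238, -56, -112, -140] -> [378, 238, -56, -112, -140]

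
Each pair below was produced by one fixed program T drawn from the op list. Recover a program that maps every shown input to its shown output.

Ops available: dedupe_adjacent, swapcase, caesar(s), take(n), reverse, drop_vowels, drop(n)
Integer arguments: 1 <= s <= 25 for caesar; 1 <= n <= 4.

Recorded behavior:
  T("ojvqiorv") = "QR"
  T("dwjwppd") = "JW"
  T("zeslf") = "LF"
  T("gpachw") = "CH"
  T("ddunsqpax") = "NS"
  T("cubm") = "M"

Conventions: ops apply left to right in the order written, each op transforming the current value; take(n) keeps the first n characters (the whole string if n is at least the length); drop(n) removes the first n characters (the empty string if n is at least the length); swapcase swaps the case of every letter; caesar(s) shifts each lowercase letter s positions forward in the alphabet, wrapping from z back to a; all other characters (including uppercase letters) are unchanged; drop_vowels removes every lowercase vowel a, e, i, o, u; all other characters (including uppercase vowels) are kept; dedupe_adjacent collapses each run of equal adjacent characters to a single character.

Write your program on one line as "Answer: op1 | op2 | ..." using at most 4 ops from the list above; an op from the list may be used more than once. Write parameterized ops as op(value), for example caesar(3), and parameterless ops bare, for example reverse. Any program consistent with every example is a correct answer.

drop_vowels | take(4) | drop(2) | swapcase

Check, running the answer program on each example:
  "ojvqiorv" -> "jvqrv" -> "jvqr" -> "qr" -> "QR"
  "dwjwppd" -> "dwjwppd" -> "dwjw" -> "jw" -> "JW"
  "zeslf" -> "zslf" -> "zslf" -> "lf" -> "LF"
  "gpachw" -> "gpchw" -> "gpch" -> "ch" -> "CH"
  "ddunsqpax" -> "ddnsqpx" -> "ddns" -> "ns" -> "NS"
  "cubm" -> "cbm" -> "cbm" -> "m" -> "M"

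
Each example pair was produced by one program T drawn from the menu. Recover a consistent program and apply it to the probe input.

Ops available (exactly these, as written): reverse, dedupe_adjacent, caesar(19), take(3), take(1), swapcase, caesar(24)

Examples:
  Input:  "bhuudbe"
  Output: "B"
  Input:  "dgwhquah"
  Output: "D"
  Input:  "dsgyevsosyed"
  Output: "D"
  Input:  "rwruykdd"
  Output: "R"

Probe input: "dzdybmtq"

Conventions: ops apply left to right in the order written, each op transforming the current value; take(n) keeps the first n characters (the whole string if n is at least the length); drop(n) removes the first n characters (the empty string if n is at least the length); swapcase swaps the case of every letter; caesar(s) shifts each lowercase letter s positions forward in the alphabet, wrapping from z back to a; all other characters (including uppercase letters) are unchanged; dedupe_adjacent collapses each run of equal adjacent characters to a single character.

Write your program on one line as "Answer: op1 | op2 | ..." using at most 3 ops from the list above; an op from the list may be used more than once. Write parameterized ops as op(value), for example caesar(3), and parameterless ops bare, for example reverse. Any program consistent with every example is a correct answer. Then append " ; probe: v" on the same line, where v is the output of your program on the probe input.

dedupe_adjacent | take(1) | swapcase ; probe: "D"

Check, running the answer program on each example:
  "bhuudbe" -> "bhudbe" -> "b" -> "B"
  "dgwhquah" -> "dgwhquah" -> "d" -> "D"
  "dsgyevsosyed" -> "dsgyevsosyed" -> "d" -> "D"
  "rwruykdd" -> "rwruykd" -> "r" -> "R"
  probe: "dzdybmtq" -> "dzdybmtq" -> "d" -> "D"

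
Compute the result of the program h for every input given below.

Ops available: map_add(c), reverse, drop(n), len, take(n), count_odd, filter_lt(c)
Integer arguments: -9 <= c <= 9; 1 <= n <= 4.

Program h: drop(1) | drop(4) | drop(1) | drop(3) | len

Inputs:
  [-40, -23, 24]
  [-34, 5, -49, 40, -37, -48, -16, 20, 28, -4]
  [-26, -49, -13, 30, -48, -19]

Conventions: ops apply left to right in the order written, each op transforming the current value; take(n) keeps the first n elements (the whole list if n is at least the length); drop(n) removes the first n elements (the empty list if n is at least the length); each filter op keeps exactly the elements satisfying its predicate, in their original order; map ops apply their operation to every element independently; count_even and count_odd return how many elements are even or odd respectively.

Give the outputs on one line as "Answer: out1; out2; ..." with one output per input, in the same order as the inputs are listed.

0; 1; 0

Execution, op by op:
  [-40, -23, 24] -> [-23, 24] -> [] -> [] -> [] -> 0
  [-34, 5, -49, 40, -37, -48, -16, 20, 28, -4] -> [5, -49, 40, -37, -48, -16, 20, 28, -4] -> [-48, -16, 20, 28, -4] -> [-16, 20, 28, -4] -> [-4] -> 1
  [-26, -49, -13, 30, -48, -19] -> [-49, -13, 30, -48, -19] -> [-19] -> [] -> [] -> 0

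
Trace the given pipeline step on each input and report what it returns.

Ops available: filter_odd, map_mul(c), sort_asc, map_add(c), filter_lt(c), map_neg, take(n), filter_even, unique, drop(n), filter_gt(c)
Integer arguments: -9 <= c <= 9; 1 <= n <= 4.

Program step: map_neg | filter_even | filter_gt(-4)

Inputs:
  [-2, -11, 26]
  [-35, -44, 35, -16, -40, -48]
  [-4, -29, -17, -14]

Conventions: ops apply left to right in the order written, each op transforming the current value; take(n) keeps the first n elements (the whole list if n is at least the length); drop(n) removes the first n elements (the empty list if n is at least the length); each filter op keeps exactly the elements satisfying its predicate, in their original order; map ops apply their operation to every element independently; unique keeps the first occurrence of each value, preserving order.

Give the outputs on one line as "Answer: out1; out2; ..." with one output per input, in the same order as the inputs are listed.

Execution, op by op:
  [-2, -11, 26] -> [2, 11, -26] -> [2, -26] -> [2]
  [-35, -44, 35, -16, -40, -48] -> [35, 44, -35, 16, 40, 48] -> [44, 16, 40, 48] -> [44, 16, 40, 48]
  [-4, -29, -17, -14] -> [4, 29, 17, 14] -> [4, 14] -> [4, 14]

[2]; [44, 16, 40, 48]; [4, 14]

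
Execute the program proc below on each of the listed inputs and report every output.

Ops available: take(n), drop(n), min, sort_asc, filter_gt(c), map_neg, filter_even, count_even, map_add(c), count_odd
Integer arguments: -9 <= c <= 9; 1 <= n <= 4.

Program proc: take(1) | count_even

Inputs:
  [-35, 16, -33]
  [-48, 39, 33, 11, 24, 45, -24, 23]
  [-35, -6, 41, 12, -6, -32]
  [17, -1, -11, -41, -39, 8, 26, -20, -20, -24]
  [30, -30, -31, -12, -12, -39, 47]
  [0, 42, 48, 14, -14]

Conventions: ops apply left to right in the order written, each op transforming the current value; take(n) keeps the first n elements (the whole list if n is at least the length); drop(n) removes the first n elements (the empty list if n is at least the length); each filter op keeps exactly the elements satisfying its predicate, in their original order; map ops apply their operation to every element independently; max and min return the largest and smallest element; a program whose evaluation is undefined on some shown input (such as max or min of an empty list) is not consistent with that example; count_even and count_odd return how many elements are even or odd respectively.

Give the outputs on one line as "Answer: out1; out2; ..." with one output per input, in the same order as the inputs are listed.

0; 1; 0; 0; 1; 1

Execution, op by op:
  [-35, 16, -33] -> [-35] -> 0
  [-48, 39, 33, 11, 24, 45, -24, 23] -> [-48] -> 1
  [-35, -6, 41, 12, -6, -32] -> [-35] -> 0
  [17, -1, -11, -41, -39, 8, 26, -20, -20, -24] -> [17] -> 0
  [30, -30, -31, -12, -12, -39, 47] -> [30] -> 1
  [0, 42, 48, 14, -14] -> [0] -> 1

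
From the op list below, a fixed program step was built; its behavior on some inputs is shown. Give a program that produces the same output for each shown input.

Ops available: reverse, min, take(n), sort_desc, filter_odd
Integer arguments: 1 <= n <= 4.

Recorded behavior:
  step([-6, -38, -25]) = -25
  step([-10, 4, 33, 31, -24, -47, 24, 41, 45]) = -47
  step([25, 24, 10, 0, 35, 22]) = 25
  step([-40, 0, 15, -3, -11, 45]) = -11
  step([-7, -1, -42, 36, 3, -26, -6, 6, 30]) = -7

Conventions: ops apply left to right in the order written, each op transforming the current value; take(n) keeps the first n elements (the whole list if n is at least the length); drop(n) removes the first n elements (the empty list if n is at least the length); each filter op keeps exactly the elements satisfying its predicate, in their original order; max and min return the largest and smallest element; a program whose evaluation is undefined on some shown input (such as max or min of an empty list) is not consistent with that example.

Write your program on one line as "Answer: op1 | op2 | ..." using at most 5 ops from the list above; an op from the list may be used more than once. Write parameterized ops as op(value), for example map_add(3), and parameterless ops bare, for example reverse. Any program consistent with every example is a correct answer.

filter_odd | sort_desc | reverse | take(1) | min

Check, running the answer program on each example:
  [-6, -38, -25] -> [-25] -> [-25] -> [-25] -> [-25] -> -25
  [-10, 4, 33, 31, -24, -47, 24, 41, 45] -> [33, 31, -47, 41, 45] -> [45, 41, 33, 31, -47] -> [-47, 31, 33, 41, 45] -> [-47] -> -47
  [25, 24, 10, 0, 35, 22] -> [25, 35] -> [35, 25] -> [25, 35] -> [25] -> 25
  [-40, 0, 15, -3, -11, 45] -> [15, -3, -11, 45] -> [45, 15, -3, -11] -> [-11, -3, 15, 45] -> [-11] -> -11
  [-7, -1, -42, 36, 3, -26, -6, 6, 30] -> [-7, -1, 3] -> [3, -1, -7] -> [-7, -1, 3] -> [-7] -> -7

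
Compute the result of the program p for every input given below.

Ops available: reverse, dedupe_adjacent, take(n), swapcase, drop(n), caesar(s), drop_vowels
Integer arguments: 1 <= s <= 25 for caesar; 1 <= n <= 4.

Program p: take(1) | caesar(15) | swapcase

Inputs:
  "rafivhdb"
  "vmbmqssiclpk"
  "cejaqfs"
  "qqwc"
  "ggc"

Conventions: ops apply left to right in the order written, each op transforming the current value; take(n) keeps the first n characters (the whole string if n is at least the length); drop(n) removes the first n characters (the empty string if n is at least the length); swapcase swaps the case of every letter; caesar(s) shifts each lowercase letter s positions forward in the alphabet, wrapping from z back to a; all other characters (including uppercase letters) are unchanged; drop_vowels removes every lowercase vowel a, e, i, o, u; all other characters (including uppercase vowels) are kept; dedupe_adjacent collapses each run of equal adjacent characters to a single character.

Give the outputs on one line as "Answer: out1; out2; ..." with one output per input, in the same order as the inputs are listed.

"G"; "K"; "R"; "F"; "V"

Execution, op by op:
  "rafivhdb" -> "r" -> "g" -> "G"
  "vmbmqssiclpk" -> "v" -> "k" -> "K"
  "cejaqfs" -> "c" -> "r" -> "R"
  "qqwc" -> "q" -> "f" -> "F"
  "ggc" -> "g" -> "v" -> "V"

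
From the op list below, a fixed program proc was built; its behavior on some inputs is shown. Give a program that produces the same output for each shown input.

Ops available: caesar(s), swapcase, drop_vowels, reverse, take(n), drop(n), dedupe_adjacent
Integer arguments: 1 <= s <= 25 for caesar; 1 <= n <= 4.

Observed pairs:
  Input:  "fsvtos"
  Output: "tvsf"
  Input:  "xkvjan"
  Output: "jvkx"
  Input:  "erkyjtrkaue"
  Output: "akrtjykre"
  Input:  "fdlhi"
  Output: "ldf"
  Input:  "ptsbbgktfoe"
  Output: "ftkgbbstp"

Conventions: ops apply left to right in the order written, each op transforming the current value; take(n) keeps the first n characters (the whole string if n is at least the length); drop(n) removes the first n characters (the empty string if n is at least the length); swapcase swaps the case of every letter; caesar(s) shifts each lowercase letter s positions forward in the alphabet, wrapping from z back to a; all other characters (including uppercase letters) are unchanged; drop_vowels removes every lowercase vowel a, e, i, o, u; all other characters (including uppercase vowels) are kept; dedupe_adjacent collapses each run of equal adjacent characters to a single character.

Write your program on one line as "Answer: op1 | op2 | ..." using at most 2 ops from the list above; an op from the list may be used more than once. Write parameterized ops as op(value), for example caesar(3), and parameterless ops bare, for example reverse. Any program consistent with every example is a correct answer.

reverse | drop(2)

Check, running the answer program on each example:
  "fsvtos" -> "sotvsf" -> "tvsf"
  "xkvjan" -> "najvkx" -> "jvkx"
  "erkyjtrkaue" -> "euakrtjykre" -> "akrtjykre"
  "fdlhi" -> "ihldf" -> "ldf"
  "ptsbbgktfoe" -> "eoftkgbbstp" -> "ftkgbbstp"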